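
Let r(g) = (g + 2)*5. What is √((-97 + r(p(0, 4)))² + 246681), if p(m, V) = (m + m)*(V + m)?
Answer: 15*√1130 ≈ 504.23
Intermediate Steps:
p(m, V) = 2*m*(V + m) (p(m, V) = (2*m)*(V + m) = 2*m*(V + m))
r(g) = 10 + 5*g (r(g) = (2 + g)*5 = 10 + 5*g)
√((-97 + r(p(0, 4)))² + 246681) = √((-97 + (10 + 5*(2*0*(4 + 0))))² + 246681) = √((-97 + (10 + 5*(2*0*4)))² + 246681) = √((-97 + (10 + 5*0))² + 246681) = √((-97 + (10 + 0))² + 246681) = √((-97 + 10)² + 246681) = √((-87)² + 246681) = √(7569 + 246681) = √254250 = 15*√1130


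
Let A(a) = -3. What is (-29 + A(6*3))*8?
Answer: -256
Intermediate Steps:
(-29 + A(6*3))*8 = (-29 - 3)*8 = -32*8 = -256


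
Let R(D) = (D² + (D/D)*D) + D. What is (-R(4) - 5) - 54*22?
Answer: -1217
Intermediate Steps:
R(D) = D² + 2*D (R(D) = (D² + 1*D) + D = (D² + D) + D = (D + D²) + D = D² + 2*D)
(-R(4) - 5) - 54*22 = (-4*(2 + 4) - 5) - 54*22 = (-4*6 - 5) - 1188 = (-1*24 - 5) - 1188 = (-24 - 5) - 1188 = -29 - 1188 = -1217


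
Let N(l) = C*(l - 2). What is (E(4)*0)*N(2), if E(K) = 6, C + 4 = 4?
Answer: 0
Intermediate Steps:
C = 0 (C = -4 + 4 = 0)
N(l) = 0 (N(l) = 0*(l - 2) = 0*(-2 + l) = 0)
(E(4)*0)*N(2) = (6*0)*0 = 0*0 = 0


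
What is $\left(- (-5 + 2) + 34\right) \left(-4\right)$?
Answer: $-148$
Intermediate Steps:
$\left(- (-5 + 2) + 34\right) \left(-4\right) = \left(\left(-1\right) \left(-3\right) + 34\right) \left(-4\right) = \left(3 + 34\right) \left(-4\right) = 37 \left(-4\right) = -148$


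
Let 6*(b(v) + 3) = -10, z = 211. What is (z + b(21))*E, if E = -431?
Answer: -266789/3 ≈ -88930.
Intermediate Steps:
b(v) = -14/3 (b(v) = -3 + (⅙)*(-10) = -3 - 5/3 = -14/3)
(z + b(21))*E = (211 - 14/3)*(-431) = (619/3)*(-431) = -266789/3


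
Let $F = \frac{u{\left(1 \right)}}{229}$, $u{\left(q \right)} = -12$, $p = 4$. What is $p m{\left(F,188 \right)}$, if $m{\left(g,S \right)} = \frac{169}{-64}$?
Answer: $- \frac{169}{16} \approx -10.563$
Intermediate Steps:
$F = - \frac{12}{229} \approx -0.052402$
$m{\left(g,S \right)} = - \frac{169}{64}$ ($m{\left(g,S \right)} = 169 \left(- \frac{1}{64}\right) = - \frac{169}{64}$)
$p m{\left(F,188 \right)} = 4 \left(- \frac{169}{64}\right) = - \frac{169}{16}$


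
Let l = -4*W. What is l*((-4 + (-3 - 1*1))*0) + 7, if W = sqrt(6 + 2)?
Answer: 7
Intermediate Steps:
W = 2*sqrt(2) (W = sqrt(8) = 2*sqrt(2) ≈ 2.8284)
l = -8*sqrt(2) ≈ -11.314
l*((-4 + (-3 - 1*1))*0) + 7 = (-8*sqrt(2))*((-4 + (-3 - 1*1))*0) + 7 = (-8*sqrt(2))*((-4 + (-3 - 1))*0) + 7 = (-8*sqrt(2))*((-4 - 4)*0) + 7 = (-8*sqrt(2))*(-8*0) + 7 = -8*sqrt(2)*0 + 7 = 0 + 7 = 7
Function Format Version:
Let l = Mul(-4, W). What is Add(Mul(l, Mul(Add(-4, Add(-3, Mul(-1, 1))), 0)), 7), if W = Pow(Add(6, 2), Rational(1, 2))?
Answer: 7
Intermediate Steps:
W = Mul(2, Pow(2, Rational(1, 2))) (W = Pow(8, Rational(1, 2)) = Mul(2, Pow(2, Rational(1, 2))) ≈ 2.8284)
l = Mul(-8, Pow(2, Rational(1, 2))) (l = Mul(-4, Mul(2, Pow(2, Rational(1, 2)))) = Mul(-8, Pow(2, Rational(1, 2))) ≈ -11.314)
Add(Mul(l, Mul(Add(-4, Add(-3, Mul(-1, 1))), 0)), 7) = Add(Mul(Mul(-8, Pow(2, Rational(1, 2))), Mul(Add(-4, Add(-3, Mul(-1, 1))), 0)), 7) = Add(Mul(Mul(-8, Pow(2, Rational(1, 2))), Mul(Add(-4, Add(-3, -1)), 0)), 7) = Add(Mul(Mul(-8, Pow(2, Rational(1, 2))), Mul(Add(-4, -4), 0)), 7) = Add(Mul(Mul(-8, Pow(2, Rational(1, 2))), Mul(-8, 0)), 7) = Add(Mul(Mul(-8, Pow(2, Rational(1, 2))), 0), 7) = Add(0, 7) = 7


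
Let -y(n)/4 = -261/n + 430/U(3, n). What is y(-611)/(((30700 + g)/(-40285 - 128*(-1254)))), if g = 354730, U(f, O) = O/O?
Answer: -63237237914/117748865 ≈ -537.05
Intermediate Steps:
U(f, O) = 1
y(n) = -1720 + 1044/n (y(n) = -4*(-261/n + 430/1) = -4*(-261/n + 430*1) = -4*(-261/n + 430) = -4*(430 - 261/n) = -1720 + 1044/n)
y(-611)/(((30700 + g)/(-40285 - 128*(-1254)))) = (-1720 + 1044/(-611))/(((30700 + 354730)/(-40285 - 128*(-1254)))) = (-1720 + 1044*(-1/611))/((385430/(-40285 + 160512))) = (-1720 - 1044/611)/((385430/120227)) = -1051964/(611*(385430*(1/120227))) = -1051964/(611*385430/120227) = -1051964/611*120227/385430 = -63237237914/117748865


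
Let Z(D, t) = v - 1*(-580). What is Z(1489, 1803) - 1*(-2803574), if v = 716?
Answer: 2804870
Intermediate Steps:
Z(D, t) = 1296 (Z(D, t) = 716 - 1*(-580) = 716 + 580 = 1296)
Z(1489, 1803) - 1*(-2803574) = 1296 - 1*(-2803574) = 1296 + 2803574 = 2804870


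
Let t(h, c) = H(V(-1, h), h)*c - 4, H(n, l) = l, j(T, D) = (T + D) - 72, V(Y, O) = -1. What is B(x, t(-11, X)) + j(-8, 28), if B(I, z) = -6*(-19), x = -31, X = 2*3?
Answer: 62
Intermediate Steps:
j(T, D) = -72 + D + T (j(T, D) = (D + T) - 72 = -72 + D + T)
X = 6
t(h, c) = -4 + c*h (t(h, c) = h*c - 4 = c*h - 4 = -4 + c*h)
B(I, z) = 114
B(x, t(-11, X)) + j(-8, 28) = 114 + (-72 + 28 - 8) = 114 - 52 = 62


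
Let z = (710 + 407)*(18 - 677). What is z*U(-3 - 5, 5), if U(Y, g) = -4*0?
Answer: 0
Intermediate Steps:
U(Y, g) = 0
z = -736103 (z = 1117*(-659) = -736103)
z*U(-3 - 5, 5) = -736103*0 = 0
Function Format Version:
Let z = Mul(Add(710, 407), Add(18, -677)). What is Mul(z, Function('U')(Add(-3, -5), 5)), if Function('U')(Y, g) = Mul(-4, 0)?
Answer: 0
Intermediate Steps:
Function('U')(Y, g) = 0
z = -736103 (z = Mul(1117, -659) = -736103)
Mul(z, Function('U')(Add(-3, -5), 5)) = Mul(-736103, 0) = 0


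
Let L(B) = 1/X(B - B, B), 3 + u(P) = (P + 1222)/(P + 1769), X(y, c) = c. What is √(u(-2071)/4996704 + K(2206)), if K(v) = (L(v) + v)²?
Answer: 5*√936226348442661959495182499/69351336776 ≈ 2206.0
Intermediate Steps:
u(P) = -3 + (1222 + P)/(1769 + P) (u(P) = -3 + (P + 1222)/(P + 1769) = -3 + (1222 + P)/(1769 + P))
L(B) = 1/B
K(v) = (v + 1/v)² (K(v) = (1/v + v)² = (v + 1/v)²)
√(u(-2071)/4996704 + K(2206)) = √(((-4085 - 2*(-2071))/(1769 - 2071))/4996704 + (1 + 2206²)²/2206²) = √(((-4085 + 4142)/(-302))*(1/4996704) + (1 + 4866436)²/4866436) = √(-1/302*57*(1/4996704) + (1/4866436)*4866437²) = √(-57/302*1/4996704 + (1/4866436)*23682209074969) = √(-19/503001536 + 23682209074969/4866436) = √(2978046885145613422525/611956195711424) = 5*√936226348442661959495182499/69351336776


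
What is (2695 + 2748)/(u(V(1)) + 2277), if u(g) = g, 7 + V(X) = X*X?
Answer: 5443/2271 ≈ 2.3967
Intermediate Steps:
V(X) = -7 + X**2 (V(X) = -7 + X*X = -7 + X**2)
(2695 + 2748)/(u(V(1)) + 2277) = (2695 + 2748)/((-7 + 1**2) + 2277) = 5443/((-7 + 1) + 2277) = 5443/(-6 + 2277) = 5443/2271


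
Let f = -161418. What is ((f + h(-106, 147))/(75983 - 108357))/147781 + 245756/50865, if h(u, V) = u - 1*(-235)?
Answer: 1175769319138049/243351491411310 ≈ 4.8316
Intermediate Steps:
h(u, V) = 235 + u (h(u, V) = u + 235 = 235 + u)
((f + h(-106, 147))/(75983 - 108357))/147781 + 245756/50865 = ((-161418 + (235 - 106))/(75983 - 108357))/147781 + 245756/50865 = ((-161418 + 129)/(-32374))*(1/147781) + 245756*(1/50865) = -161289*(-1/32374)*(1/147781) + 245756/50865 = (161289/32374)*(1/147781) + 245756/50865 = 161289/4784262094 + 245756/50865 = 1175769319138049/243351491411310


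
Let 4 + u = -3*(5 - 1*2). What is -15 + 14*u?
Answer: -197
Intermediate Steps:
u = -13 (u = -4 - 3*(5 - 1*2) = -4 - 3*(5 - 2) = -4 - 3*3 = -4 - 9 = -13)
-15 + 14*u = -15 + 14*(-13) = -15 - 182 = -197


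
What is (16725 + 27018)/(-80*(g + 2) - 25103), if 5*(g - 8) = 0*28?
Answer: -43743/25903 ≈ -1.6887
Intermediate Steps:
g = 8 (g = 8 + (0*28)/5 = 8 + (1/5)*0 = 8 + 0 = 8)
(16725 + 27018)/(-80*(g + 2) - 25103) = (16725 + 27018)/(-80*(8 + 2) - 25103) = 43743/(-80*10 - 25103) = 43743/(-800 - 25103) = 43743/(-25903) = 43743*(-1/25903) = -43743/25903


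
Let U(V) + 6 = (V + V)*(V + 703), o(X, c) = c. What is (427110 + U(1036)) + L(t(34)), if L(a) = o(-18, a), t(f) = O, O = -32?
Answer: 4030280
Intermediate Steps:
t(f) = -32
L(a) = a
U(V) = -6 + 2*V*(703 + V) (U(V) = -6 + (V + V)*(V + 703) = -6 + (2*V)*(703 + V) = -6 + 2*V*(703 + V))
(427110 + U(1036)) + L(t(34)) = (427110 + (-6 + 2*1036² + 1406*1036)) - 32 = (427110 + (-6 + 2*1073296 + 1456616)) - 32 = (427110 + (-6 + 2146592 + 1456616)) - 32 = (427110 + 3603202) - 32 = 4030312 - 32 = 4030280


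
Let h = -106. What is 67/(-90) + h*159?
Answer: -1516927/90 ≈ -16855.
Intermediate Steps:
67/(-90) + h*159 = 67/(-90) - 106*159 = 67*(-1/90) - 16854 = -67/90 - 16854 = -1516927/90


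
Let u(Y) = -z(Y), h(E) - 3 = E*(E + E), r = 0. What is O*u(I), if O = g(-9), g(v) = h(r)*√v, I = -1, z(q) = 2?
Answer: -18*I ≈ -18.0*I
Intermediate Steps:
h(E) = 3 + 2*E² (h(E) = 3 + E*(E + E) = 3 + E*(2*E) = 3 + 2*E²)
u(Y) = -2 (u(Y) = -1*2 = -2)
g(v) = 3*√v (g(v) = (3 + 2*0²)*√v = (3 + 2*0)*√v = (3 + 0)*√v = 3*√v)
O = 9*I (O = 3*√(-9) = 3*(3*I) = 9*I ≈ 9.0*I)
O*u(I) = (9*I)*(-2) = -18*I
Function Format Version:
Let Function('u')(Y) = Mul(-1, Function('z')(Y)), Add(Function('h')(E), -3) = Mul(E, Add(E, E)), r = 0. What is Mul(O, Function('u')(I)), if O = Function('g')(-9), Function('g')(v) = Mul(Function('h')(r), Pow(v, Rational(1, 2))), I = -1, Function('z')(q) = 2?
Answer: Mul(-18, I) ≈ Mul(-18.000, I)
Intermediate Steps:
Function('h')(E) = Add(3, Mul(2, Pow(E, 2))) (Function('h')(E) = Add(3, Mul(E, Add(E, E))) = Add(3, Mul(E, Mul(2, E))) = Add(3, Mul(2, Pow(E, 2))))
Function('u')(Y) = -2 (Function('u')(Y) = Mul(-1, 2) = -2)
Function('g')(v) = Mul(3, Pow(v, Rational(1, 2))) (Function('g')(v) = Mul(Add(3, Mul(2, Pow(0, 2))), Pow(v, Rational(1, 2))) = Mul(Add(3, Mul(2, 0)), Pow(v, Rational(1, 2))) = Mul(Add(3, 0), Pow(v, Rational(1, 2))) = Mul(3, Pow(v, Rational(1, 2))))
O = Mul(9, I) (O = Mul(3, Pow(-9, Rational(1, 2))) = Mul(3, Mul(3, I)) = Mul(9, I) ≈ Mul(9.0000, I))
Mul(O, Function('u')(I)) = Mul(Mul(9, I), -2) = Mul(-18, I)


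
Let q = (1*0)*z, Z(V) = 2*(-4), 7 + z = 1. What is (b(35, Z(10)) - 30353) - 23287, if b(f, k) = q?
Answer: -53640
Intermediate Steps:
z = -6 (z = -7 + 1 = -6)
Z(V) = -8
q = 0 (q = (1*0)*(-6) = 0*(-6) = 0)
b(f, k) = 0
(b(35, Z(10)) - 30353) - 23287 = (0 - 30353) - 23287 = -30353 - 23287 = -53640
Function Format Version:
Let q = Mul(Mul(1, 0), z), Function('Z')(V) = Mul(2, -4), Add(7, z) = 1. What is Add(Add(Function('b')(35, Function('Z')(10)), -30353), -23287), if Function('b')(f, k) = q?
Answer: -53640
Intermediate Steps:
z = -6 (z = Add(-7, 1) = -6)
Function('Z')(V) = -8
q = 0 (q = Mul(Mul(1, 0), -6) = Mul(0, -6) = 0)
Function('b')(f, k) = 0
Add(Add(Function('b')(35, Function('Z')(10)), -30353), -23287) = Add(Add(0, -30353), -23287) = Add(-30353, -23287) = -53640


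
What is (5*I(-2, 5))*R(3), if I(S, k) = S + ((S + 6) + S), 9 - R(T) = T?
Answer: 0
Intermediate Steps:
R(T) = 9 - T
I(S, k) = 6 + 3*S (I(S, k) = S + ((6 + S) + S) = S + (6 + 2*S) = 6 + 3*S)
(5*I(-2, 5))*R(3) = (5*(6 + 3*(-2)))*(9 - 1*3) = (5*(6 - 6))*(9 - 3) = (5*0)*6 = 0*6 = 0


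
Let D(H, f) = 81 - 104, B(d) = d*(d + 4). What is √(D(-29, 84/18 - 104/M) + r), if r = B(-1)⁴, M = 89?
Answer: √58 ≈ 7.6158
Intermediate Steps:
B(d) = d*(4 + d)
D(H, f) = -23
r = 81 (r = (-(4 - 1))⁴ = (-1*3)⁴ = (-3)⁴ = 81)
√(D(-29, 84/18 - 104/M) + r) = √(-23 + 81) = √58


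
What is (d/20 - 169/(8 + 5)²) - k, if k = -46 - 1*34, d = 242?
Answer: 911/10 ≈ 91.100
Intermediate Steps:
k = -80 (k = -46 - 34 = -80)
(d/20 - 169/(8 + 5)²) - k = (242/20 - 169/(8 + 5)²) - 1*(-80) = (242*(1/20) - 169/(13²)) + 80 = (121/10 - 169/169) + 80 = (121/10 - 169*1/169) + 80 = (121/10 - 1) + 80 = 111/10 + 80 = 911/10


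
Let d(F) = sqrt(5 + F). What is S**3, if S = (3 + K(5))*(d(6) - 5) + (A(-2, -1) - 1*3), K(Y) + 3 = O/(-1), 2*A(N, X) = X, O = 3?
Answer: 39491/8 - 5949*sqrt(11)/4 ≈ 3.7248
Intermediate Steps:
A(N, X) = X/2
K(Y) = -6 (K(Y) = -3 + 3/(-1) = -3 + 3*(-1) = -3 - 3 = -6)
S = 23/2 - 3*sqrt(11) (S = (3 - 6)*(sqrt(5 + 6) - 5) + ((1/2)*(-1) - 1*3) = -3*(sqrt(11) - 5) + (-1/2 - 3) = -3*(-5 + sqrt(11)) - 7/2 = (15 - 3*sqrt(11)) - 7/2 = 23/2 - 3*sqrt(11) ≈ 1.5501)
S**3 = (23/2 - 3*sqrt(11))**3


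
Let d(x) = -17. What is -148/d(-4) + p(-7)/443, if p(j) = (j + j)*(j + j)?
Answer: 68896/7531 ≈ 9.1483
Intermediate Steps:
p(j) = 4*j² (p(j) = (2*j)*(2*j) = 4*j²)
-148/d(-4) + p(-7)/443 = -148/(-17) + (4*(-7)²)/443 = -148*(-1/17) + (4*49)*(1/443) = 148/17 + 196*(1/443) = 148/17 + 196/443 = 68896/7531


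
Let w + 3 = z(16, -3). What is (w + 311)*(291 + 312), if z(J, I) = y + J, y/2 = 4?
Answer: 200196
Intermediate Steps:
y = 8 (y = 2*4 = 8)
z(J, I) = 8 + J
w = 21 (w = -3 + (8 + 16) = -3 + 24 = 21)
(w + 311)*(291 + 312) = (21 + 311)*(291 + 312) = 332*603 = 200196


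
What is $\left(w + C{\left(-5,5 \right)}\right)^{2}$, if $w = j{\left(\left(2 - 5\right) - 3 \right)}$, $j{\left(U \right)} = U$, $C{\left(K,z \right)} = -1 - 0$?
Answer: $49$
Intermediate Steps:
$C{\left(K,z \right)} = -1$ ($C{\left(K,z \right)} = -1 + 0 = -1$)
$w = -6$ ($w = \left(2 - 5\right) - 3 = -3 - 3 = -6$)
$\left(w + C{\left(-5,5 \right)}\right)^{2} = \left(-6 - 1\right)^{2} = \left(-7\right)^{2} = 49$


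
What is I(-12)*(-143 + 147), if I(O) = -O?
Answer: 48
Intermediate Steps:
I(-12)*(-143 + 147) = (-1*(-12))*(-143 + 147) = 12*4 = 48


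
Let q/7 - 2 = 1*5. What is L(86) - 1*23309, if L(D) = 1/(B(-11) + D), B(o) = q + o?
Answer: -2890315/124 ≈ -23309.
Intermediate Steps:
q = 49 (q = 14 + 7*(1*5) = 14 + 7*5 = 14 + 35 = 49)
B(o) = 49 + o
L(D) = 1/(38 + D) (L(D) = 1/((49 - 11) + D) = 1/(38 + D))
L(86) - 1*23309 = 1/(38 + 86) - 1*23309 = 1/124 - 23309 = -2890315/124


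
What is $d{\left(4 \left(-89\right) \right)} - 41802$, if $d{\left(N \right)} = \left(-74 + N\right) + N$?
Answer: $-42588$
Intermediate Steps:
$d{\left(N \right)} = -74 + 2 N$
$d{\left(4 \left(-89\right) \right)} - 41802 = \left(-74 + 2 \cdot 4 \left(-89\right)\right) - 41802 = \left(-74 + 2 \left(-356\right)\right) - 41802 = \left(-74 - 712\right) - 41802 = -786 - 41802 = -42588$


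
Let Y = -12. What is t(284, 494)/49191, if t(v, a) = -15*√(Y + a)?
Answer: -5*√482/16397 ≈ -0.0066947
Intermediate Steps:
t(v, a) = -15*√(-12 + a)
t(284, 494)/49191 = -15*√(-12 + 494)/49191 = -15*√482*(1/49191) = -5*√482/16397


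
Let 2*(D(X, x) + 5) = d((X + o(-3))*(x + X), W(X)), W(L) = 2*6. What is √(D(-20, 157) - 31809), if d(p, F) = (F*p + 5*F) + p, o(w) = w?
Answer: I*√209062/2 ≈ 228.62*I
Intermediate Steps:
W(L) = 12
d(p, F) = p + 5*F + F*p (d(p, F) = (5*F + F*p) + p = p + 5*F + F*p)
D(X, x) = 25 + 13*(-3 + X)*(X + x)/2 (D(X, x) = -5 + ((X - 3)*(x + X) + 5*12 + 12*((X - 3)*(x + X)))/2 = -5 + ((-3 + X)*(X + x) + 60 + 12*((-3 + X)*(X + x)))/2 = -5 + ((-3 + X)*(X + x) + 60 + 12*(-3 + X)*(X + x))/2 = -5 + (60 + 13*(-3 + X)*(X + x))/2 = -5 + (30 + 13*(-3 + X)*(X + x)/2) = 25 + 13*(-3 + X)*(X + x)/2)
√(D(-20, 157) - 31809) = √((25 - 39/2*(-20) - 39/2*157 + (13/2)*(-20)² + (13/2)*(-20)*157) - 31809) = √((25 + 390 - 6123/2 + (13/2)*400 - 20410) - 31809) = √((25 + 390 - 6123/2 + 2600 - 20410) - 31809) = √(-40913/2 - 31809) = √(-104531/2) = I*√209062/2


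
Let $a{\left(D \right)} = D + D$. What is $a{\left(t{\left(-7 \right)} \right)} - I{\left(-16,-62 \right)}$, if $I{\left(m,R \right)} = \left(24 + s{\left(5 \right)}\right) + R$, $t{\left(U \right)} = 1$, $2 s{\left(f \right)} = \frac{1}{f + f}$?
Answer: $\frac{799}{20} \approx 39.95$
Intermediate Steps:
$s{\left(f \right)} = \frac{1}{4 f}$ ($s{\left(f \right)} = \frac{1}{2 \left(f + f\right)} = \frac{1}{2 \cdot 2 f} = \frac{\frac{1}{2} \frac{1}{f}}{2} = \frac{1}{4 f}$)
$a{\left(D \right)} = 2 D$
$I{\left(m,R \right)} = \frac{481}{20} + R$ ($I{\left(m,R \right)} = \left(24 + \frac{1}{4 \cdot 5}\right) + R = \left(24 + \frac{1}{4} \cdot \frac{1}{5}\right) + R = \left(24 + \frac{1}{20}\right) + R = \frac{481}{20} + R$)
$a{\left(t{\left(-7 \right)} \right)} - I{\left(-16,-62 \right)} = 2 \cdot 1 - \left(\frac{481}{20} - 62\right) = 2 - - \frac{759}{20} = 2 + \frac{759}{20} = \frac{799}{20}$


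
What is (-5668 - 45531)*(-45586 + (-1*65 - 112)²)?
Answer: 729944143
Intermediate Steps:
(-5668 - 45531)*(-45586 + (-1*65 - 112)²) = -51199*(-45586 + (-65 - 112)²) = -51199*(-45586 + (-177)²) = -51199*(-45586 + 31329) = -51199*(-14257) = 729944143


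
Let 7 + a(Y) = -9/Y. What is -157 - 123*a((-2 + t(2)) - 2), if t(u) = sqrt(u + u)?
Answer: 301/2 ≈ 150.50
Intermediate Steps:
t(u) = sqrt(2)*sqrt(u) (t(u) = sqrt(2*u) = sqrt(2)*sqrt(u))
a(Y) = -7 - 9/Y
-157 - 123*a((-2 + t(2)) - 2) = -157 - 123*(-7 - 9/((-2 + sqrt(2)*sqrt(2)) - 2)) = -157 - 123*(-7 - 9/((-2 + 2) - 2)) = -157 - 123*(-7 - 9/(0 - 2)) = -157 - 123*(-7 - 9/(-2)) = -157 - 123*(-7 - 9*(-1/2)) = -157 - 123*(-7 + 9/2) = -157 - 123*(-5/2) = -157 + 615/2 = 301/2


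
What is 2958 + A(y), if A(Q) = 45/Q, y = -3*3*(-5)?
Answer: 2959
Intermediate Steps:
y = 45 (y = -9*(-5) = 45)
2958 + A(y) = 2958 + 45/45 = 2958 + 45*(1/45) = 2958 + 1 = 2959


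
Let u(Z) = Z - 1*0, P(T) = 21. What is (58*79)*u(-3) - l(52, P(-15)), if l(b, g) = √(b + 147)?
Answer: -13746 - √199 ≈ -13760.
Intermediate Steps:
l(b, g) = √(147 + b)
u(Z) = Z (u(Z) = Z + 0 = Z)
(58*79)*u(-3) - l(52, P(-15)) = (58*79)*(-3) - √(147 + 52) = 4582*(-3) - √199 = -13746 - √199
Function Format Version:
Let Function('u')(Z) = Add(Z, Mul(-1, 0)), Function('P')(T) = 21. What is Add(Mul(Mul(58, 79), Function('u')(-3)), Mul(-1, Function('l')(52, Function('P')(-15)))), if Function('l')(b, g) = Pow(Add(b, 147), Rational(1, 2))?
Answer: Add(-13746, Mul(-1, Pow(199, Rational(1, 2)))) ≈ -13760.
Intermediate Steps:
Function('l')(b, g) = Pow(Add(147, b), Rational(1, 2))
Function('u')(Z) = Z (Function('u')(Z) = Add(Z, 0) = Z)
Add(Mul(Mul(58, 79), Function('u')(-3)), Mul(-1, Function('l')(52, Function('P')(-15)))) = Add(Mul(Mul(58, 79), -3), Mul(-1, Pow(Add(147, 52), Rational(1, 2)))) = Add(Mul(4582, -3), Mul(-1, Pow(199, Rational(1, 2)))) = Add(-13746, Mul(-1, Pow(199, Rational(1, 2))))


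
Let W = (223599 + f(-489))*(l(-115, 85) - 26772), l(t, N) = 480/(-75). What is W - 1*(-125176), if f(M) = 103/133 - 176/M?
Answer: -1947054507885136/325185 ≈ -5.9875e+9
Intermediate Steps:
f(M) = 103/133 - 176/M (f(M) = 103*(1/133) - 176/M = 103/133 - 176/M)
l(t, N) = -32/5 (l(t, N) = 480*(-1/75) = -32/5)
W = -1947095213242696/325185 (W = (223599 + (103/133 - 176/(-489)))*(-32/5 - 26772) = (223599 + (103/133 - 176*(-1/489)))*(-133892/5) = (223599 + (103/133 + 176/489))*(-133892/5) = (223599 + 73775/65037)*(-133892/5) = (14542281938/65037)*(-133892/5) = -1947095213242696/325185 ≈ -5.9877e+9)
W - 1*(-125176) = -1947095213242696/325185 - 1*(-125176) = -1947095213242696/325185 + 125176 = -1947054507885136/325185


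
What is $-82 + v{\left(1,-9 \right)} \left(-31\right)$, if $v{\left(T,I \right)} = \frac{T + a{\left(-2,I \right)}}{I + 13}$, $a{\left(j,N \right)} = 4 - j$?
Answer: $- \frac{545}{4} \approx -136.25$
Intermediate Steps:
$v{\left(T,I \right)} = \frac{6 + T}{13 + I}$ ($v{\left(T,I \right)} = \frac{T + \left(4 - -2\right)}{I + 13} = \frac{T + \left(4 + 2\right)}{13 + I} = \frac{T + 6}{13 + I} = \frac{6 + T}{13 + I}$)
$-82 + v{\left(1,-9 \right)} \left(-31\right) = -82 + \frac{6 + 1}{13 - 9} \left(-31\right) = -82 + \frac{1}{4} \cdot 7 \left(-31\right) = -82 + \frac{7}{4} \left(-31\right) = -82 - \frac{217}{4} = - \frac{545}{4}$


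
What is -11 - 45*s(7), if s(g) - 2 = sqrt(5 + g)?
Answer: -101 - 90*sqrt(3) ≈ -256.88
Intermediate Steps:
s(g) = 2 + sqrt(5 + g)
-11 - 45*s(7) = -11 - 45*(2 + sqrt(5 + 7)) = -11 - 45*(2 + sqrt(12)) = -11 - 45*(2 + 2*sqrt(3)) = -11 + (-90 - 90*sqrt(3)) = -101 - 90*sqrt(3)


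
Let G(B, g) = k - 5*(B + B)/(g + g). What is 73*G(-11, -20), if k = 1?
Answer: -511/4 ≈ -127.75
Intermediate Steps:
G(B, g) = 1 - 5*B/g (G(B, g) = 1 - 5*(B + B)/(g + g) = 1 - 5*2*B/(2*g) = 1 - 5*2*B*1/(2*g) = 1 - 5*B/g)
73*G(-11, -20) = 73*((-20 - 5*(-11))/(-20)) = 73*(-(-20 + 55)/20) = 73*(-1/20*35) = 73*(-7/4) = -511/4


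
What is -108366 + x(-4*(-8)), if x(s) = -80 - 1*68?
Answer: -108514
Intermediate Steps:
x(s) = -148 (x(s) = -80 - 68 = -148)
-108366 + x(-4*(-8)) = -108366 - 148 = -108514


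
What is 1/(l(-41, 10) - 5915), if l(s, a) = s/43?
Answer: -43/254386 ≈ -0.00016903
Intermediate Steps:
l(s, a) = s/43 (l(s, a) = s*(1/43) = s/43)
1/(l(-41, 10) - 5915) = 1/((1/43)*(-41) - 5915) = 1/(-41/43 - 5915) = 1/(-254386/43) = -43/254386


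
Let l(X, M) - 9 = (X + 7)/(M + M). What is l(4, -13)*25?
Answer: 5575/26 ≈ 214.42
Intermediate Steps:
l(X, M) = 9 + (7 + X)/(2*M) (l(X, M) = 9 + (X + 7)/(M + M) = 9 + (7 + X)/((2*M)) = 9 + (7 + X)*(1/(2*M)) = 9 + (7 + X)/(2*M))
l(4, -13)*25 = ((1/2)*(7 + 4 + 18*(-13))/(-13))*25 = ((1/2)*(-1/13)*(7 + 4 - 234))*25 = ((1/2)*(-1/13)*(-223))*25 = (223/26)*25 = 5575/26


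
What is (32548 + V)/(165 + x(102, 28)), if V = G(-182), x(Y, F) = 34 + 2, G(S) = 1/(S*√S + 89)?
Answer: 196475644061/1213334289 + 182*I*√182/1213334289 ≈ 161.93 + 2.0236e-6*I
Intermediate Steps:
G(S) = 1/(89 + S^(3/2)) (G(S) = 1/(S^(3/2) + 89) = 1/(89 + S^(3/2)))
x(Y, F) = 36
V = 1/(89 - 182*I*√182) (V = 1/(89 + (-182)^(3/2)) = 1/(89 - 182*I*√182) ≈ 1.4744e-5 + 0.00040675*I)
(32548 + V)/(165 + x(102, 28)) = (32548 + (89/6036489 + 182*I*√182/6036489))/(165 + 36) = (196475644061/6036489 + 182*I*√182/6036489)/201 = (196475644061/6036489 + 182*I*√182/6036489)*(1/201) = 196475644061/1213334289 + 182*I*√182/1213334289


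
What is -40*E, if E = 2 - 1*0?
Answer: -80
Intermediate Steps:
E = 2 (E = 2 + 0 = 2)
-40*E = -40*2 = -80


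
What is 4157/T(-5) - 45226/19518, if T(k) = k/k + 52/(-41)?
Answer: -1663543426/107349 ≈ -15497.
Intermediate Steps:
T(k) = -11/41 (T(k) = 1 + 52*(-1/41) = 1 - 52/41 = -11/41)
4157/T(-5) - 45226/19518 = 4157/(-11/41) - 45226/19518 = 4157*(-41/11) - 45226*1/19518 = -170437/11 - 22613/9759 = -1663543426/107349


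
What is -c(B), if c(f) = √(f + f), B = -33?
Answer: -I*√66 ≈ -8.124*I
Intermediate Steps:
c(f) = √2*√f (c(f) = √(2*f) = √2*√f)
-c(B) = -√2*√(-33) = -√2*I*√33 = -I*√66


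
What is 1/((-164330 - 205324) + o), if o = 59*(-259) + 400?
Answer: -1/384535 ≈ -2.6005e-6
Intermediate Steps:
o = -14881 (o = -15281 + 400 = -14881)
1/((-164330 - 205324) + o) = 1/((-164330 - 205324) - 14881) = 1/(-369654 - 14881) = 1/(-384535) = -1/384535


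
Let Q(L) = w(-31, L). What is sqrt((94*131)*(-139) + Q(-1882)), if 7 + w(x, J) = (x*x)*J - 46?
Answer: I*sqrt(3520301) ≈ 1876.2*I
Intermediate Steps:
w(x, J) = -53 + J*x**2 (w(x, J) = -7 + ((x*x)*J - 46) = -7 + (x**2*J - 46) = -7 + (J*x**2 - 46) = -7 + (-46 + J*x**2) = -53 + J*x**2)
Q(L) = -53 + 961*L (Q(L) = -53 + L*(-31)**2 = -53 + L*961 = -53 + 961*L)
sqrt((94*131)*(-139) + Q(-1882)) = sqrt((94*131)*(-139) + (-53 + 961*(-1882))) = sqrt(12314*(-139) + (-53 - 1808602)) = sqrt(-1711646 - 1808655) = sqrt(-3520301) = I*sqrt(3520301)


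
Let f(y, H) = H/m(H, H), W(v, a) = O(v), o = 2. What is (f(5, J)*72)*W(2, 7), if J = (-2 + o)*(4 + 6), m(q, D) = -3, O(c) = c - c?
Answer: 0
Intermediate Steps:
O(c) = 0
W(v, a) = 0
J = 0 (J = (-2 + 2)*(4 + 6) = 0*10 = 0)
f(y, H) = -H/3 (f(y, H) = H/(-3) = H*(-⅓) = -H/3)
(f(5, J)*72)*W(2, 7) = (-⅓*0*72)*0 = (0*72)*0 = 0*0 = 0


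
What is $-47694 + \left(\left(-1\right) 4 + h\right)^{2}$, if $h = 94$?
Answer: $-39594$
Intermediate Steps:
$-47694 + \left(\left(-1\right) 4 + h\right)^{2} = -47694 + \left(\left(-1\right) 4 + 94\right)^{2} = -47694 + \left(-4 + 94\right)^{2} = -47694 + 90^{2} = -47694 + 8100 = -39594$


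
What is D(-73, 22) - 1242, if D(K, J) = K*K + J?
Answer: 4109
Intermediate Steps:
D(K, J) = J + K² (D(K, J) = K² + J = J + K²)
D(-73, 22) - 1242 = (22 + (-73)²) - 1242 = (22 + 5329) - 1242 = 5351 - 1242 = 4109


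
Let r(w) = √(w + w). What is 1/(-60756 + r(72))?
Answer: -1/60744 ≈ -1.6463e-5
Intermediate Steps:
r(w) = √2*√w (r(w) = √(2*w) = √2*√w)
1/(-60756 + r(72)) = 1/(-60756 + √2*√72) = 1/(-60756 + √2*(6*√2)) = 1/(-60756 + 12) = 1/(-60744) = -1/60744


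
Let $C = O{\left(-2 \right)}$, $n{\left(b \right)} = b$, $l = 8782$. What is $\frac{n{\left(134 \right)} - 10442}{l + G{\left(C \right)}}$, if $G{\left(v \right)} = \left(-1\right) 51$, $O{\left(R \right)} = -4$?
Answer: $- \frac{10308}{8731} \approx -1.1806$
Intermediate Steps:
$C = -4$
$G{\left(v \right)} = -51$
$\frac{n{\left(134 \right)} - 10442}{l + G{\left(C \right)}} = \frac{134 - 10442}{8782 - 51} = - \frac{10308}{8731}$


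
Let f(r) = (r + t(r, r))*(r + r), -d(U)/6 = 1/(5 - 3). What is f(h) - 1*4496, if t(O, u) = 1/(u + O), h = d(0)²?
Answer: -4333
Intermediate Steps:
d(U) = -3 (d(U) = -6/(5 - 3) = -6/2 = -6*½ = -3)
h = 9 (h = (-3)² = 9)
t(O, u) = 1/(O + u)
f(r) = 2*r*(r + 1/(2*r)) (f(r) = (r + 1/(r + r))*(r + r) = (r + 1/(2*r))*(2*r) = 2*r*(r + 1/(2*r)))
f(h) - 1*4496 = (1 + 2*9²) - 1*4496 = (1 + 2*81) - 4496 = (1 + 162) - 4496 = 163 - 4496 = -4333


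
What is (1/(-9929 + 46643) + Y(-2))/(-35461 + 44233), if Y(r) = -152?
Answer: -5580527/322055208 ≈ -0.017328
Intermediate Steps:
(1/(-9929 + 46643) + Y(-2))/(-35461 + 44233) = (1/(-9929 + 46643) - 152)/(-35461 + 44233) = (1/36714 - 152)/8772 = (1/36714 - 152)*(1/8772) = -5580527/36714*1/8772 = -5580527/322055208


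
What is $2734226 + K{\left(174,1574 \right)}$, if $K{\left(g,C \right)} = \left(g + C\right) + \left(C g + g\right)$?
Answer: $3010024$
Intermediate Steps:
$K{\left(g,C \right)} = C + 2 g + C g$ ($K{\left(g,C \right)} = \left(C + g\right) + \left(g + C g\right) = C + 2 g + C g$)
$2734226 + K{\left(174,1574 \right)} = 2734226 + \left(1574 + 2 \cdot 174 + 1574 \cdot 174\right) = 2734226 + \left(1574 + 348 + 273876\right) = 2734226 + 275798 = 3010024$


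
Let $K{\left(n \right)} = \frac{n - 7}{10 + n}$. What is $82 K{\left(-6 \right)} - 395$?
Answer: $- \frac{1323}{2} \approx -661.5$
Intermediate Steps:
$K{\left(n \right)} = \frac{-7 + n}{10 + n}$
$82 K{\left(-6 \right)} - 395 = 82 \frac{-7 - 6}{10 - 6} - 395 = 82 \cdot \frac{1}{4} \left(-13\right) - 395 = 82 \left(- \frac{13}{4}\right) - 395 = - \frac{533}{2} - 395 = - \frac{1323}{2}$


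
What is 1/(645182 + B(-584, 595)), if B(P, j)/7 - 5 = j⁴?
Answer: 1/877336549592 ≈ 1.1398e-12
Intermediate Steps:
B(P, j) = 35 + 7*j⁴
1/(645182 + B(-584, 595)) = 1/(645182 + (35 + 7*595⁴)) = 1/(645182 + (35 + 7*125333700625)) = 1/(645182 + (35 + 877335904375)) = 1/(645182 + 877335904410) = 1/877336549592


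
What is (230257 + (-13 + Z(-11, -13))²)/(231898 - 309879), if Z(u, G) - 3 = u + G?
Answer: -231413/77981 ≈ -2.9676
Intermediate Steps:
Z(u, G) = 3 + G + u (Z(u, G) = 3 + (u + G) = 3 + (G + u) = 3 + G + u)
(230257 + (-13 + Z(-11, -13))²)/(231898 - 309879) = (230257 + (-13 + (3 - 13 - 11))²)/(231898 - 309879) = (230257 + (-13 - 21)²)/(-77981) = (230257 + (-34)²)*(-1/77981) = (230257 + 1156)*(-1/77981) = 231413*(-1/77981) = -231413/77981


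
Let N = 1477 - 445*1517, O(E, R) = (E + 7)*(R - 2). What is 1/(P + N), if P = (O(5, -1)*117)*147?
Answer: -1/1292752 ≈ -7.7354e-7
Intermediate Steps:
O(E, R) = (-2 + R)*(7 + E) (O(E, R) = (7 + E)*(-2 + R) = (-2 + R)*(7 + E))
N = -673588 (N = 1477 - 675065 = -673588)
P = -619164 (P = ((-14 - 2*5 + 7*(-1) + 5*(-1))*117)*147 = ((-14 - 10 - 7 - 5)*117)*147 = -36*117*147 = -4212*147 = -619164)
1/(P + N) = 1/(-619164 - 673588) = 1/(-1292752) = -1/1292752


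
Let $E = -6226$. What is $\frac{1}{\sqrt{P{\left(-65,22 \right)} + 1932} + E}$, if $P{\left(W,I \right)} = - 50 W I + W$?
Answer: $- \frac{6226}{38689709} - \frac{\sqrt{73367}}{38689709} \approx -0.00016792$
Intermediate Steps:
$P{\left(W,I \right)} = W - 50 I W$ ($P{\left(W,I \right)} = - 50 I W + W = W - 50 I W$)
$\frac{1}{\sqrt{P{\left(-65,22 \right)} + 1932} + E} = \frac{1}{\sqrt{- 65 \left(1 - 1100\right) + 1932} - 6226} = \frac{1}{\sqrt{\left(-65\right) \left(-1099\right) + 1932} - 6226} = \frac{1}{\sqrt{71435 + 1932} - 6226} = \frac{1}{\sqrt{73367} - 6226} = \frac{1}{-6226 + \sqrt{73367}}$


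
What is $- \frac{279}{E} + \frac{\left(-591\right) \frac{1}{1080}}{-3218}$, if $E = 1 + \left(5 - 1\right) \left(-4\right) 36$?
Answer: $\frac{64665839}{133225200} \approx 0.48539$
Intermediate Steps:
$E = -575$ ($E = 1 + 4 \left(-4\right) 36 = 1 - 576 = -575$)
$- \frac{279}{E} + \frac{\left(-591\right) \frac{1}{1080}}{-3218} = - \frac{279}{-575} + \frac{\left(-591\right) \frac{1}{1080}}{-3218} = \left(-279\right) \left(- \frac{1}{575}\right) + \left(-591\right) \frac{1}{1080} \left(- \frac{1}{3218}\right) = \frac{279}{575} - - \frac{197}{1158480} = \frac{279}{575} + \frac{197}{1158480} = \frac{64665839}{133225200}$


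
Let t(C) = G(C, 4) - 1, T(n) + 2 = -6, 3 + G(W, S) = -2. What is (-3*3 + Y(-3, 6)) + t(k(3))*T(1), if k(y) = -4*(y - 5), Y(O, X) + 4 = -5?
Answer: 30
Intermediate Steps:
G(W, S) = -5 (G(W, S) = -3 - 2 = -5)
Y(O, X) = -9 (Y(O, X) = -4 - 5 = -9)
k(y) = 20 - 4*y (k(y) = -4*(-5 + y) = 20 - 4*y)
T(n) = -8 (T(n) = -2 - 6 = -8)
t(C) = -6 (t(C) = -5 - 1 = -6)
(-3*3 + Y(-3, 6)) + t(k(3))*T(1) = (-3*3 - 9) - 6*(-8) = (-9 - 9) + 48 = -18 + 48 = 30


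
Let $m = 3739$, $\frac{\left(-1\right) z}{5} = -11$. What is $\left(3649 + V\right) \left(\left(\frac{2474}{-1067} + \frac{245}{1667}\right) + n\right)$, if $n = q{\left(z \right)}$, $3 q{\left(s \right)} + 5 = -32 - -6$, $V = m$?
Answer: $- \frac{492983420144}{5336067} \approx -92387.0$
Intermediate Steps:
$z = 55$ ($z = \left(-5\right) \left(-11\right) = 55$)
$V = 3739$
$q{\left(s \right)} = - \frac{31}{3}$ ($q{\left(s \right)} = - \frac{5}{3} + \frac{-32 - -6}{3} = - \frac{5}{3} + \frac{-32 + 6}{3} = - \frac{5}{3} + \frac{1}{3} \left(-26\right) = - \frac{5}{3} - \frac{26}{3} = - \frac{31}{3}$)
$n = - \frac{31}{3} \approx -10.333$
$\left(3649 + V\right) \left(\left(\frac{2474}{-1067} + \frac{245}{1667}\right) + n\right) = \left(3649 + 3739\right) \left(\left(\frac{2474}{-1067} + \frac{245}{1667}\right) - \frac{31}{3}\right) = 7388 \left(\left(2474 \left(- \frac{1}{1067}\right) + 245 \cdot \frac{1}{1667}\right) - \frac{31}{3}\right) = 7388 \left(\left(- \frac{2474}{1067} + \frac{245}{1667}\right) - \frac{31}{3}\right) = 7388 \left(- \frac{3862743}{1778689} - \frac{31}{3}\right) = 7388 \left(- \frac{66727588}{5336067}\right) = - \frac{492983420144}{5336067}$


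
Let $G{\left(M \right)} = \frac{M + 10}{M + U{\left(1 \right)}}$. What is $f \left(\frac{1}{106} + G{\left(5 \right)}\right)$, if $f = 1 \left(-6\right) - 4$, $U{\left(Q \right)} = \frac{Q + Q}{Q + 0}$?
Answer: $- \frac{7985}{371} \approx -21.523$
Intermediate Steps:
$U{\left(Q \right)} = 2$ ($U{\left(Q \right)} = \frac{2 Q}{Q} = 2$)
$f = -10$ ($f = -6 - 4 = -10$)
$G{\left(M \right)} = \frac{10 + M}{2 + M}$ ($G{\left(M \right)} = \frac{M + 10}{M + 2} = \frac{10 + M}{2 + M}$)
$f \left(\frac{1}{106} + G{\left(5 \right)}\right) = - 10 \left(\frac{1}{106} + \frac{10 + 5}{2 + 5}\right) = - 10 \left(\frac{1}{106} + \frac{1}{7} \cdot 15\right) = - 10 \left(\frac{1}{106} + \frac{15}{7}\right) = \left(-10\right) \frac{1597}{742} = - \frac{7985}{371}$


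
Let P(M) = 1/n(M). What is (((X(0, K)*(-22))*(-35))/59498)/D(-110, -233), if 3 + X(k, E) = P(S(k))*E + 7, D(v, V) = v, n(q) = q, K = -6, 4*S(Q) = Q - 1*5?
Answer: -154/148745 ≈ -0.0010353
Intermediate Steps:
S(Q) = -5/4 + Q/4 (S(Q) = (Q - 1*5)/4 = (Q - 5)/4 = (-5 + Q)/4 = -5/4 + Q/4)
P(M) = 1/M
X(k, E) = 4 + E/(-5/4 + k/4) (X(k, E) = -3 + (E/(-5/4 + k/4) + 7) = -3 + (7 + E/(-5/4 + k/4)) = 4 + E/(-5/4 + k/4))
(((X(0, K)*(-22))*(-35))/59498)/D(-110, -233) = ((((4*(-5 - 6 + 0)/(-5 + 0))*(-22))*(-35))/59498)/(-110) = ((((4*(-11)/(-5))*(-22))*(-35))*(1/59498))*(-1/110) = ((((4*(-1/5)*(-11))*(-22))*(-35))*(1/59498))*(-1/110) = ((((44/5)*(-22))*(-35))*(1/59498))*(-1/110) = (-968/5*(-35)*(1/59498))*(-1/110) = (6776*(1/59498))*(-1/110) = (3388/29749)*(-1/110) = -154/148745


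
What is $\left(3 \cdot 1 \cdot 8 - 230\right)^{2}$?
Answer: $42436$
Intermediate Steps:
$\left(3 \cdot 1 \cdot 8 - 230\right)^{2} = \left(3 \cdot 8 - 230\right)^{2} = \left(24 - 230\right)^{2} = \left(-206\right)^{2} = 42436$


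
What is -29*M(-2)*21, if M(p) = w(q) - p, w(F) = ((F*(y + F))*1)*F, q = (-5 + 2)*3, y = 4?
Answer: 245427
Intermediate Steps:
q = -9 (q = -3*3 = -9)
w(F) = F**2*(4 + F) (w(F) = ((F*(4 + F))*1)*F = (F*(4 + F))*F = F**2*(4 + F))
M(p) = -405 - p (M(p) = (-9)**2*(4 - 9) - p = 81*(-5) - p = -405 - p)
-29*M(-2)*21 = -29*(-405 - 1*(-2))*21 = -29*(-405 + 2)*21 = -29*(-403)*21 = 11687*21 = 245427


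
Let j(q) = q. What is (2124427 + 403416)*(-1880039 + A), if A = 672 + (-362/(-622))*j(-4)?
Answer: -1477483436641823/311 ≈ -4.7508e+12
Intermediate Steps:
A = 208268/311 (A = 672 - 362/(-622)*(-4) = 672 - 362*(-1/622)*(-4) = 672 + (181/311)*(-4) = 672 - 724/311 = 208268/311 ≈ 669.67)
(2124427 + 403416)*(-1880039 + A) = (2124427 + 403416)*(-1880039 + 208268/311) = 2527843*(-584483861/311) = -1477483436641823/311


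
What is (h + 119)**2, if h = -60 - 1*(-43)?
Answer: 10404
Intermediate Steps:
h = -17 (h = -60 + 43 = -17)
(h + 119)**2 = (-17 + 119)**2 = 102**2 = 10404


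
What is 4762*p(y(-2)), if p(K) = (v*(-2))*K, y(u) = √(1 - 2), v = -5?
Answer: 47620*I ≈ 47620.0*I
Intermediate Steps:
y(u) = I (y(u) = √(-1) = I)
p(K) = 10*K (p(K) = (-5*(-2))*K = 10*K)
4762*p(y(-2)) = 4762*(10*I) = 47620*I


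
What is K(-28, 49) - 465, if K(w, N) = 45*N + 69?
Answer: 1809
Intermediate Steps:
K(w, N) = 69 + 45*N
K(-28, 49) - 465 = (69 + 45*49) - 465 = (69 + 2205) - 465 = 2274 - 465 = 1809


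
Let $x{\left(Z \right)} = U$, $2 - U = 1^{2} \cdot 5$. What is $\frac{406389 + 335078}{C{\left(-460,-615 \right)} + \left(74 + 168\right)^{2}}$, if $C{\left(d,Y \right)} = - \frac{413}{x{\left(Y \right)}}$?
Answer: $\frac{2224401}{176105} \approx 12.631$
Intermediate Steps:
$U = -3$ ($U = 2 - 1^{2} \cdot 5 = 2 - 1 \cdot 5 = 2 - 5 = -3$)
$x{\left(Z \right)} = -3$
$C{\left(d,Y \right)} = \frac{413}{3}$ ($C{\left(d,Y \right)} = - \frac{413}{-3} = \left(-413\right) \left(- \frac{1}{3}\right) = \frac{413}{3}$)
$\frac{406389 + 335078}{C{\left(-460,-615 \right)} + \left(74 + 168\right)^{2}} = \frac{406389 + 335078}{\frac{413}{3} + \left(74 + 168\right)^{2}} = \frac{741467}{\frac{413}{3} + 242^{2}} = \frac{741467}{\frac{413}{3} + 58564} = \frac{741467}{\frac{176105}{3}} = 741467 \cdot \frac{3}{176105} = \frac{2224401}{176105}$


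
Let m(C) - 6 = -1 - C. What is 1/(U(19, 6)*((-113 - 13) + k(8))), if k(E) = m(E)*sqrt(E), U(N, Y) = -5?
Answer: 7/4390 - sqrt(2)/13170 ≈ 0.0014872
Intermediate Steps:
m(C) = 5 - C (m(C) = 6 + (-1 - C) = 5 - C)
k(E) = sqrt(E)*(5 - E) (k(E) = (5 - E)*sqrt(E) = sqrt(E)*(5 - E))
1/(U(19, 6)*((-113 - 13) + k(8))) = 1/(-5*((-113 - 13) + sqrt(8)*(5 - 1*8))) = 1/(-5*(-126 + (2*sqrt(2))*(5 - 8))) = 1/(-5*(-126 + (2*sqrt(2))*(-3))) = 1/(-5*(-126 - 6*sqrt(2))) = 1/(630 + 30*sqrt(2))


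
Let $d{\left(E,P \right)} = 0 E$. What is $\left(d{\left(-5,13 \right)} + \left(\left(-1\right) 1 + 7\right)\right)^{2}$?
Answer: $36$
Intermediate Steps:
$d{\left(E,P \right)} = 0$
$\left(d{\left(-5,13 \right)} + \left(\left(-1\right) 1 + 7\right)\right)^{2} = \left(0 + \left(\left(-1\right) 1 + 7\right)\right)^{2} = \left(0 + \left(-1 + 7\right)\right)^{2} = \left(0 + 6\right)^{2} = 6^{2} = 36$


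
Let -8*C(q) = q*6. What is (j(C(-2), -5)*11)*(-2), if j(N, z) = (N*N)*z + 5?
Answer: 275/2 ≈ 137.50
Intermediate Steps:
C(q) = -3*q/4 (C(q) = -q*6/8 = -3*q/4)
j(N, z) = 5 + z*N² (j(N, z) = N²*z + 5 = z*N² + 5 = 5 + z*N²)
(j(C(-2), -5)*11)*(-2) = ((5 - 5*(-¾*(-2))²)*11)*(-2) = ((5 - 5*(3/2)²)*11)*(-2) = ((5 - 5*9/4)*11)*(-2) = ((5 - 45/4)*11)*(-2) = -25/4*11*(-2) = -275/4*(-2) = 275/2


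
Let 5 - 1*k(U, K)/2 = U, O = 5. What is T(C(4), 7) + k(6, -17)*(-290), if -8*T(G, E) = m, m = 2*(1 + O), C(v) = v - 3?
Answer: 1157/2 ≈ 578.50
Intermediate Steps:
k(U, K) = 10 - 2*U
C(v) = -3 + v
m = 12 (m = 2*(1 + 5) = 2*6 = 12)
T(G, E) = -3/2 (T(G, E) = -1/8*12 = -3/2)
T(C(4), 7) + k(6, -17)*(-290) = -3/2 + (10 - 2*6)*(-290) = -3/2 + (10 - 12)*(-290) = -3/2 - 2*(-290) = -3/2 + 580 = 1157/2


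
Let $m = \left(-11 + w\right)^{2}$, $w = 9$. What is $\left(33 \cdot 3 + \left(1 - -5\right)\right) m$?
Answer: $420$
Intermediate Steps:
$m = 4$ ($m = \left(-11 + 9\right)^{2} = \left(-2\right)^{2} = 4$)
$\left(33 \cdot 3 + \left(1 - -5\right)\right) m = \left(33 \cdot 3 + \left(1 - -5\right)\right) 4 = \left(99 + \left(1 + 5\right)\right) 4 = \left(99 + 6\right) 4 = 105 \cdot 4 = 420$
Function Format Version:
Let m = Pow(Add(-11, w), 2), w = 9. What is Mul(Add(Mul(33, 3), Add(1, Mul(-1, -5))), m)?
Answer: 420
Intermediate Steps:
m = 4 (m = Pow(Add(-11, 9), 2) = Pow(-2, 2) = 4)
Mul(Add(Mul(33, 3), Add(1, Mul(-1, -5))), m) = Mul(Add(Mul(33, 3), Add(1, Mul(-1, -5))), 4) = Mul(Add(99, Add(1, 5)), 4) = Mul(Add(99, 6), 4) = Mul(105, 4) = 420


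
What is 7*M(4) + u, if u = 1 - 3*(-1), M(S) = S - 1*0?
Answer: 32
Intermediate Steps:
M(S) = S (M(S) = S + 0 = S)
u = 4 (u = 1 + 3 = 4)
7*M(4) + u = 7*4 + 4 = 28 + 4 = 32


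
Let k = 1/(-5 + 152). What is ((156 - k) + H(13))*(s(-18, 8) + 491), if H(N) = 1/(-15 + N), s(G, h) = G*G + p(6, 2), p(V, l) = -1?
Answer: 18606005/147 ≈ 1.2657e+5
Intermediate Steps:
k = 1/147 ≈ 0.0068027
s(G, h) = -1 + G² (s(G, h) = G*G - 1 = G² - 1 = -1 + G²)
((156 - k) + H(13))*(s(-18, 8) + 491) = ((156 - 1*1/147) + 1/(-15 + 13))*((-1 + (-18)²) + 491) = ((156 - 1/147) + 1/(-2))*((-1 + 324) + 491) = (22931/147 - ½)*(323 + 491) = (45715/294)*814 = 18606005/147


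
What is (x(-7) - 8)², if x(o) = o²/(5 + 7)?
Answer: 2209/144 ≈ 15.340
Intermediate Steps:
x(o) = o²/12
(x(-7) - 8)² = ((1/12)*(-7)² - 8)² = ((1/12)*49 - 8)² = (49/12 - 8)² = (-47/12)² = 2209/144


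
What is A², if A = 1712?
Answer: 2930944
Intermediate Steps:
A² = 1712² = 2930944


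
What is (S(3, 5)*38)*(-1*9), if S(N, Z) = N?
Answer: -1026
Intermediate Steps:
(S(3, 5)*38)*(-1*9) = (3*38)*(-1*9) = 114*(-9) = -1026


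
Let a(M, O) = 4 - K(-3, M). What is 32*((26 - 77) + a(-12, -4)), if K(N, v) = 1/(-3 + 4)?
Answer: -1536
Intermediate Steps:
K(N, v) = 1 (K(N, v) = 1/1 = 1)
a(M, O) = 3 (a(M, O) = 4 - 1*1 = 4 - 1 = 3)
32*((26 - 77) + a(-12, -4)) = 32*((26 - 77) + 3) = 32*(-51 + 3) = 32*(-48) = -1536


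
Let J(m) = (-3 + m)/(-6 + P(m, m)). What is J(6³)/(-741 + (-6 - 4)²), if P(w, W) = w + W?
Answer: -1/1282 ≈ -0.00078003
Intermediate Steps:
P(w, W) = W + w
J(m) = (-3 + m)/(-6 + 2*m) (J(m) = (-3 + m)/(-6 + (m + m)) = (-3 + m)/(-6 + 2*m))
J(6³)/(-741 + (-6 - 4)²) = (½)/(-741 + (-6 - 4)²) = (½)/(-741 + (-10)²) = (½)/(-741 + 100) = (½)/(-641) = -1/641*½ = -1/1282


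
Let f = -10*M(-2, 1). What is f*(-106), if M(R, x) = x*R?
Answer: -2120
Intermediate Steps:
M(R, x) = R*x
f = 20 (f = -(-20) = -10*(-2) = 20)
f*(-106) = 20*(-106) = -2120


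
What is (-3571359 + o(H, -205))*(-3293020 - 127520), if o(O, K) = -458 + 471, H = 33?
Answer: 12215931846840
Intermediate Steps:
o(O, K) = 13
(-3571359 + o(H, -205))*(-3293020 - 127520) = (-3571359 + 13)*(-3293020 - 127520) = -3571346*(-3420540) = 12215931846840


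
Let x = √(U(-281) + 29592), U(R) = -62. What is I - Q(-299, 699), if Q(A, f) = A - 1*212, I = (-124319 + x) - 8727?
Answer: -132535 + √29530 ≈ -1.3236e+5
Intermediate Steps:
x = √29530 (x = √(-62 + 29592) = √29530 ≈ 171.84)
I = -133046 + √29530 (I = (-124319 + √29530) - 8727 = -133046 + √29530 ≈ -1.3287e+5)
Q(A, f) = -212 + A (Q(A, f) = A - 212 = -212 + A)
I - Q(-299, 699) = (-133046 + √29530) - (-212 - 299) = (-133046 + √29530) - 1*(-511) = (-133046 + √29530) + 511 = -132535 + √29530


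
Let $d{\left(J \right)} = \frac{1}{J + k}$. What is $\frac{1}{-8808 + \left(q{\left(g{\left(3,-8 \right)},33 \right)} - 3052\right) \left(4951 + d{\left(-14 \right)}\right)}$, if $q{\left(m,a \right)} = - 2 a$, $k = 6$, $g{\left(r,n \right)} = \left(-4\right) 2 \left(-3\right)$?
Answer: $- \frac{4}{61782545} \approx -6.4743 \cdot 10^{-8}$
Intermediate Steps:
$g{\left(r,n \right)} = 24$ ($g{\left(r,n \right)} = \left(-8\right) \left(-3\right) = 24$)
$d{\left(J \right)} = \frac{1}{6 + J}$ ($d{\left(J \right)} = \frac{1}{J + 6} = \frac{1}{6 + J}$)
$\frac{1}{-8808 + \left(q{\left(g{\left(3,-8 \right)},33 \right)} - 3052\right) \left(4951 + d{\left(-14 \right)}\right)} = \frac{1}{-8808 + \left(\left(-2\right) 33 - 3052\right) \left(4951 + \frac{1}{6 - 14}\right)} = \frac{1}{-8808 + \left(-66 - 3052\right) \left(4951 + \frac{1}{-8}\right)} = \frac{1}{-8808 - 3118 \left(4951 - \frac{1}{8}\right)} = \frac{1}{-8808 - \frac{61747313}{4}} = \frac{1}{- \frac{61782545}{4}} = - \frac{4}{61782545}$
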